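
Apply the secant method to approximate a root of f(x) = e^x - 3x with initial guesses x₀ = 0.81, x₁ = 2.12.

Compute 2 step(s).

f(x) = e^x - 3x
x₀ = 0.81, x₁ = 2.12

Secant formula: x_{n+1} = x_n - f(x_n)(x_n - x_{n-1})/(f(x_n) - f(x_{n-1}))

Iteration 1:
  f(0.810000) = -0.182092
  f(2.120000) = 1.971137
  x_2 = 2.120000 - 1.971137×(2.120000 - 0.810000)/(1.971137 - (-0.182092))
       = 0.920783
Iteration 2:
  f(2.120000) = 1.971137
  f(0.920783) = -0.251093
  x_3 = 0.920783 - (-0.251093)×(0.920783 - 2.120000)/(-0.251093 - 1.971137)
       = 1.056284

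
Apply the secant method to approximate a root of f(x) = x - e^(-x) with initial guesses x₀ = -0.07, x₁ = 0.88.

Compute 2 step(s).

f(x) = x - e^(-x)
x₀ = -0.07, x₁ = 0.88

Secant formula: x_{n+1} = x_n - f(x_n)(x_n - x_{n-1})/(f(x_n) - f(x_{n-1}))

Iteration 1:
  f(-0.070000) = -1.142508
  f(0.880000) = 0.465217
  x_2 = 0.880000 - 0.465217×(0.880000 - (-0.070000))/(0.465217 - (-1.142508))
       = 0.605105
Iteration 2:
  f(0.880000) = 0.465217
  f(0.605105) = 0.059087
  x_3 = 0.605105 - 0.059087×(0.605105 - 0.880000)/(0.059087 - 0.465217)
       = 0.565110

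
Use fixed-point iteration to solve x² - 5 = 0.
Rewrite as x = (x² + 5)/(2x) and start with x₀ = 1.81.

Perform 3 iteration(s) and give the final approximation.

Equation: x² - 5 = 0
Fixed-point form: x = (x² + 5)/(2x)
x₀ = 1.81

x_1 = g(1.810000) = 2.286215
x_2 = g(2.286215) = 2.236618
x_3 = g(2.236618) = 2.236068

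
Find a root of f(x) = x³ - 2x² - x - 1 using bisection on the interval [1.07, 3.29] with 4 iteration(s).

f(x) = x³ - 2x² - x - 1
Initial interval: [1.07, 3.29]

Iteration 1:
  c_1 = (1.070000 + 3.290000)/2 = 2.180000
  f(c_1) = f(2.180000) = -2.324568
  f(a) × f(c) ≥ 0, new interval: [2.180000, 3.290000]
Iteration 2:
  c_2 = (2.180000 + 3.290000)/2 = 2.735000
  f(c_2) = f(2.735000) = 1.762965
  f(a) × f(c) < 0, new interval: [2.180000, 2.735000]
Iteration 3:
  c_3 = (2.180000 + 2.735000)/2 = 2.457500
  f(c_3) = f(2.457500) = -0.694517
  f(a) × f(c) ≥ 0, new interval: [2.457500, 2.735000]
Iteration 4:
  c_4 = (2.457500 + 2.735000)/2 = 2.596250
  f(c_4) = f(2.596250) = 0.422782
  f(a) × f(c) < 0, new interval: [2.457500, 2.596250]

After 4 iteration(s), the approximation is c_4 = 2.596250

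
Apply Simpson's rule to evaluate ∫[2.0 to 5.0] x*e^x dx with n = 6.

f(x) = x*e^x
a = 2.0, b = 5.0, n = 6
h = (b - a)/n = 0.500000

Simpson's rule: (h/3)[f(x₀) + 4f(x₁) + 2f(x₂) + ... + f(xₙ)]

x_0 = 2.0000, f(x_0) = 14.778112, coefficient = 1
x_1 = 2.5000, f(x_1) = 30.456235, coefficient = 4
x_2 = 3.0000, f(x_2) = 60.256611, coefficient = 2
x_3 = 3.5000, f(x_3) = 115.904082, coefficient = 4
x_4 = 4.0000, f(x_4) = 218.392600, coefficient = 2
x_5 = 4.5000, f(x_5) = 405.077091, coefficient = 4
x_6 = 5.0000, f(x_6) = 742.065796, coefficient = 1

I ≈ (0.500000/3) × 3519.891960 = 586.648660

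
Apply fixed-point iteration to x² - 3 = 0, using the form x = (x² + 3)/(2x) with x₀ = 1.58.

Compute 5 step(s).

Equation: x² - 3 = 0
Fixed-point form: x = (x² + 3)/(2x)
x₀ = 1.58

x_1 = g(1.580000) = 1.739367
x_2 = g(1.739367) = 1.732066
x_3 = g(1.732066) = 1.732051
x_4 = g(1.732051) = 1.732051
x_5 = g(1.732051) = 1.732051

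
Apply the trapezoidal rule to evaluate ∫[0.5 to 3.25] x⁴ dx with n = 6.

f(x) = x⁴
a = 0.5, b = 3.25, n = 6
h = (b - a)/n = 0.458333

Trapezoidal rule: (h/2)[f(x₀) + 2f(x₁) + 2f(x₂) + ... + f(xₙ)]

x_0 = 0.5000, f(x_0) = 0.062500, coefficient = 1
x_1 = 0.9583, f(x_1) = 0.843464, coefficient = 2
x_2 = 1.4167, f(x_2) = 4.027826, coefficient = 2
x_3 = 1.8750, f(x_3) = 12.359619, coefficient = 2
x_4 = 2.3333, f(x_4) = 29.641975, coefficient = 2
x_5 = 2.7917, f(x_5) = 60.737127, coefficient = 2
x_6 = 3.2500, f(x_6) = 111.566406, coefficient = 1

I ≈ (0.458333/2) × 326.848928 = 74.902879
Exact value: 72.511914
Error: 2.390965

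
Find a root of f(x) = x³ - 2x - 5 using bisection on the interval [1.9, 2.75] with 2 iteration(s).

f(x) = x³ - 2x - 5
Initial interval: [1.9, 2.75]

Iteration 1:
  c_1 = (1.900000 + 2.750000)/2 = 2.325000
  f(c_1) = f(2.325000) = 2.918078
  f(a) × f(c) < 0, new interval: [1.900000, 2.325000]
Iteration 2:
  c_2 = (1.900000 + 2.325000)/2 = 2.112500
  f(c_2) = f(2.112500) = 0.202361
  f(a) × f(c) < 0, new interval: [1.900000, 2.112500]

After 2 iteration(s), the approximation is c_2 = 2.112500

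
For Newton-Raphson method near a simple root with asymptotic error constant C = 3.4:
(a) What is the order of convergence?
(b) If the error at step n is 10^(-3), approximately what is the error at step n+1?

(a) Newton-Raphson has quadratic (order 2) convergence near simple roots.
    This means |e_{n+1}| ≈ C|e_n|².

(b) With |e_n| = 10^(-3) and C = 3.4:
    |e_{n+1}| ≈ 3.4 × (10^(-3))² = 3.4 × 10^(-6)

(a) 2 (quadratic); (b) |e_{n+1}| ≈ 3.400e-06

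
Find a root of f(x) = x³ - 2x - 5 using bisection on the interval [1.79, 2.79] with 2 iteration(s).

f(x) = x³ - 2x - 5
Initial interval: [1.79, 2.79]

Iteration 1:
  c_1 = (1.790000 + 2.790000)/2 = 2.290000
  f(c_1) = f(2.290000) = 2.428989
  f(a) × f(c) < 0, new interval: [1.790000, 2.290000]
Iteration 2:
  c_2 = (1.790000 + 2.290000)/2 = 2.040000
  f(c_2) = f(2.040000) = -0.590336
  f(a) × f(c) ≥ 0, new interval: [2.040000, 2.290000]

After 2 iteration(s), the approximation is c_2 = 2.040000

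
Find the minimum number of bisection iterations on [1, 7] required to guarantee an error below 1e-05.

We need (b-a)/2^n ≤ 1e-05
(7 - 1)/2^n ≤ 1e-05
6/2^n ≤ 1e-05
2^n ≥ 600000
n ≥ log₂(600000) = 19.19
n ≥ 20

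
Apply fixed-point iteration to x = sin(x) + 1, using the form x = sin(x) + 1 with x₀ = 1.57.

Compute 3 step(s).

Equation: x = sin(x) + 1
Fixed-point form: x = sin(x) + 1
x₀ = 1.57

x_1 = g(1.570000) = 2.000000
x_2 = g(2.000000) = 1.909298
x_3 = g(1.909298) = 1.943253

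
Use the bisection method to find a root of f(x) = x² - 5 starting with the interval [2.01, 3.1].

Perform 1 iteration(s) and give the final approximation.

f(x) = x² - 5
Initial interval: [2.01, 3.1]

Iteration 1:
  c_1 = (2.010000 + 3.100000)/2 = 2.555000
  f(c_1) = f(2.555000) = 1.528025
  f(a) × f(c) < 0, new interval: [2.010000, 2.555000]

After 1 iteration(s), the approximation is c_1 = 2.555000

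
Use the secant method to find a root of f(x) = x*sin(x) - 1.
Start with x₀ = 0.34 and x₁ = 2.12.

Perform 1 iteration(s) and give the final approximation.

f(x) = x*sin(x) - 1
x₀ = 0.34, x₁ = 2.12

Secant formula: x_{n+1} = x_n - f(x_n)(x_n - x_{n-1})/(f(x_n) - f(x_{n-1}))

Iteration 1:
  f(0.340000) = -0.886614
  f(2.120000) = 0.808234
  x_2 = 2.120000 - 0.808234×(2.120000 - 0.340000)/(0.808234 - (-0.886614))
       = 1.271159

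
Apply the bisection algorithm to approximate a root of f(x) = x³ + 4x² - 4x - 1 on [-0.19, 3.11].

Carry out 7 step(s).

f(x) = x³ + 4x² - 4x - 1
Initial interval: [-0.19, 3.11]

Iteration 1:
  c_1 = (-0.190000 + 3.110000)/2 = 1.460000
  f(c_1) = f(1.460000) = 4.798536
  f(a) × f(c) < 0, new interval: [-0.190000, 1.460000]
Iteration 2:
  c_2 = (-0.190000 + 1.460000)/2 = 0.635000
  f(c_2) = f(0.635000) = -1.671052
  f(a) × f(c) ≥ 0, new interval: [0.635000, 1.460000]
Iteration 3:
  c_3 = (0.635000 + 1.460000)/2 = 1.047500
  f(c_3) = f(1.047500) = 0.348401
  f(a) × f(c) < 0, new interval: [0.635000, 1.047500]
Iteration 4:
  c_4 = (0.635000 + 1.047500)/2 = 0.841250
  f(c_4) = f(0.841250) = -0.938840
  f(a) × f(c) ≥ 0, new interval: [0.841250, 1.047500]
Iteration 5:
  c_5 = (0.841250 + 1.047500)/2 = 0.944375
  f(c_5) = f(0.944375) = -0.367888
  f(a) × f(c) ≥ 0, new interval: [0.944375, 1.047500]
Iteration 6:
  c_6 = (0.944375 + 1.047500)/2 = 0.995937
  f(c_6) = f(0.995937) = -0.028322
  f(a) × f(c) ≥ 0, new interval: [0.995937, 1.047500]
Iteration 7:
  c_7 = (0.995937 + 1.047500)/2 = 1.021719
  f(c_7) = f(1.021719) = 0.155343
  f(a) × f(c) < 0, new interval: [0.995937, 1.021719]

After 7 iteration(s), the approximation is c_7 = 1.021719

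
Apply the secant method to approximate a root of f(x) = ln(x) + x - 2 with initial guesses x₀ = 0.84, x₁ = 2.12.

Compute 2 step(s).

f(x) = ln(x) + x - 2
x₀ = 0.84, x₁ = 2.12

Secant formula: x_{n+1} = x_n - f(x_n)(x_n - x_{n-1})/(f(x_n) - f(x_{n-1}))

Iteration 1:
  f(0.840000) = -1.334353
  f(2.120000) = 0.871416
  x_2 = 2.120000 - 0.871416×(2.120000 - 0.840000)/(0.871416 - (-1.334353))
       = 1.614320
Iteration 2:
  f(2.120000) = 0.871416
  f(1.614320) = 0.093234
  x_3 = 1.614320 - 0.093234×(1.614320 - 2.120000)/(0.093234 - 0.871416)
       = 1.553735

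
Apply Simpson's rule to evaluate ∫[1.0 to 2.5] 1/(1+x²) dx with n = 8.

f(x) = 1/(1+x²)
a = 1.0, b = 2.5, n = 8
h = (b - a)/n = 0.187500

Simpson's rule: (h/3)[f(x₀) + 4f(x₁) + 2f(x₂) + ... + f(xₙ)]

x_0 = 1.0000, f(x_0) = 0.500000, coefficient = 1
x_1 = 1.1875, f(x_1) = 0.414911, coefficient = 4
x_2 = 1.3750, f(x_2) = 0.345946, coefficient = 2
x_3 = 1.5625, f(x_3) = 0.290579, coefficient = 4
x_4 = 1.7500, f(x_4) = 0.246154, coefficient = 2
x_5 = 1.9375, f(x_5) = 0.210353, coefficient = 4
x_6 = 2.1250, f(x_6) = 0.181303, coefficient = 2
x_7 = 2.3125, f(x_7) = 0.157538, coefficient = 4
x_8 = 2.5000, f(x_8) = 0.137931, coefficient = 1

I ≈ (0.187500/3) × 6.478263 = 0.404891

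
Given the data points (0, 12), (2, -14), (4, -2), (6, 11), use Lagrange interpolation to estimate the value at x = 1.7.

Lagrange interpolation formula:
P(x) = Σ yᵢ × Lᵢ(x)
where Lᵢ(x) = Π_{j≠i} (x - xⱼ)/(xᵢ - xⱼ)

L_0(1.7) = (1.7 - 2)/(0 - 2) × (1.7 - 4)/(0 - 4) × (1.7 - 6)/(0 - 6) = 0.061813
L_1(1.7) = (1.7 - 0)/(2 - 0) × (1.7 - 4)/(2 - 4) × (1.7 - 6)/(2 - 6) = 1.050812
L_2(1.7) = (1.7 - 0)/(4 - 0) × (1.7 - 2)/(4 - 2) × (1.7 - 6)/(4 - 6) = -0.137063
L_3(1.7) = (1.7 - 0)/(6 - 0) × (1.7 - 2)/(6 - 2) × (1.7 - 4)/(6 - 4) = 0.024438

P(1.7) = 12×L_0(1.7) + (-14)×L_1(1.7) + (-2)×L_2(1.7) + 11×L_3(1.7)
P(1.7) = -13.426687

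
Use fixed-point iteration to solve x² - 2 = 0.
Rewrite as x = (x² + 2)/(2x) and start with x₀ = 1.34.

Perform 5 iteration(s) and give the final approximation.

Equation: x² - 2 = 0
Fixed-point form: x = (x² + 2)/(2x)
x₀ = 1.34

x_1 = g(1.340000) = 1.416269
x_2 = g(1.416269) = 1.414215
x_3 = g(1.414215) = 1.414214
x_4 = g(1.414214) = 1.414214
x_5 = g(1.414214) = 1.414214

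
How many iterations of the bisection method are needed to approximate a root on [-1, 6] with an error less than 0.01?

We need (b-a)/2^n ≤ 0.01
(6 - (-1))/2^n ≤ 0.01
7/2^n ≤ 0.01
2^n ≥ 700
n ≥ log₂(700) = 9.45
n ≥ 10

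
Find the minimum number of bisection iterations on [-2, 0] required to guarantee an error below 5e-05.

We need (b-a)/2^n ≤ 5e-05
(0 - (-2))/2^n ≤ 5e-05
2/2^n ≤ 5e-05
2^n ≥ 40000
n ≥ log₂(40000) = 15.29
n ≥ 16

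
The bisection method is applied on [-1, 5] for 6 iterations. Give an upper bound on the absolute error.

Bisection error bound: |error| ≤ (b-a)/2^n
|error| ≤ (5 - (-1))/2^6 = 6/2^6
|error| ≤ 0.0937500000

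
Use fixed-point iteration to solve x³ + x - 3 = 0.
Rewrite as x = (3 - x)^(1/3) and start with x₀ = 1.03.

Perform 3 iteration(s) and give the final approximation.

Equation: x³ + x - 3 = 0
Fixed-point form: x = (3 - x)^(1/3)
x₀ = 1.03

x_1 = g(1.030000) = 1.253590
x_2 = g(1.253590) = 1.204247
x_3 = g(1.204247) = 1.215483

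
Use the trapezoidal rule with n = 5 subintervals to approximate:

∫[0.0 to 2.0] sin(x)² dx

f(x) = sin(x)²
a = 0.0, b = 2.0, n = 5
h = (b - a)/n = 0.400000

Trapezoidal rule: (h/2)[f(x₀) + 2f(x₁) + 2f(x₂) + ... + f(xₙ)]

x_0 = 0.0000, f(x_0) = 0.000000, coefficient = 1
x_1 = 0.4000, f(x_1) = 0.151647, coefficient = 2
x_2 = 0.8000, f(x_2) = 0.514600, coefficient = 2
x_3 = 1.2000, f(x_3) = 0.868697, coefficient = 2
x_4 = 1.6000, f(x_4) = 0.999147, coefficient = 2
x_5 = 2.0000, f(x_5) = 0.826822, coefficient = 1

I ≈ (0.400000/2) × 5.895003 = 1.179001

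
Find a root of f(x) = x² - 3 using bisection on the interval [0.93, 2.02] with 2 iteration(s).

f(x) = x² - 3
Initial interval: [0.93, 2.02]

Iteration 1:
  c_1 = (0.930000 + 2.020000)/2 = 1.475000
  f(c_1) = f(1.475000) = -0.824375
  f(a) × f(c) ≥ 0, new interval: [1.475000, 2.020000]
Iteration 2:
  c_2 = (1.475000 + 2.020000)/2 = 1.747500
  f(c_2) = f(1.747500) = 0.053756
  f(a) × f(c) < 0, new interval: [1.475000, 1.747500]

After 2 iteration(s), the approximation is c_2 = 1.747500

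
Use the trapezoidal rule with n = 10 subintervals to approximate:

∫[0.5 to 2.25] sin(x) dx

f(x) = sin(x)
a = 0.5, b = 2.25, n = 10
h = (b - a)/n = 0.175000

Trapezoidal rule: (h/2)[f(x₀) + 2f(x₁) + 2f(x₂) + ... + f(xₙ)]

x_0 = 0.5000, f(x_0) = 0.479426, coefficient = 1
x_1 = 0.6750, f(x_1) = 0.624897, coefficient = 2
x_2 = 0.8500, f(x_2) = 0.751280, coefficient = 2
x_3 = 1.0250, f(x_3) = 0.854714, coefficient = 2
x_4 = 1.2000, f(x_4) = 0.932039, coefficient = 2
x_5 = 1.3750, f(x_5) = 0.980893, coefficient = 2
x_6 = 1.5500, f(x_6) = 0.999784, coefficient = 2
x_7 = 1.7250, f(x_7) = 0.988134, coefficient = 2
x_8 = 1.9000, f(x_8) = 0.946300, coefficient = 2
x_9 = 2.0750, f(x_9) = 0.875559, coefficient = 2
x_10 = 2.2500, f(x_10) = 0.778073, coefficient = 1

I ≈ (0.175000/2) × 17.164702 = 1.501911
Exact value: 1.505756
Error: 0.003845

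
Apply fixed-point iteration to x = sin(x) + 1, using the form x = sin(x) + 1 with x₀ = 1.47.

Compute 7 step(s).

Equation: x = sin(x) + 1
Fixed-point form: x = sin(x) + 1
x₀ = 1.47

x_1 = g(1.470000) = 1.994924
x_2 = g(1.994924) = 1.911398
x_3 = g(1.911398) = 1.942554
x_4 = g(1.942554) = 1.931690
x_5 = g(1.931690) = 1.935582
x_6 = g(1.935582) = 1.934200
x_7 = g(1.934200) = 1.934692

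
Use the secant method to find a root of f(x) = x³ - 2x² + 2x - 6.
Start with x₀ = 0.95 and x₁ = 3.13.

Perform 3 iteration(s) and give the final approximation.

f(x) = x³ - 2x² + 2x - 6
x₀ = 0.95, x₁ = 3.13

Secant formula: x_{n+1} = x_n - f(x_n)(x_n - x_{n-1})/(f(x_n) - f(x_{n-1}))

Iteration 1:
  f(0.950000) = -5.047625
  f(3.130000) = 11.330497
  x_2 = 3.130000 - 11.330497×(3.130000 - 0.950000)/(11.330497 - (-5.047625))
       = 1.621861
Iteration 2:
  f(3.130000) = 11.330497
  f(1.621861) = -3.750947
  x_3 = 1.621861 - (-3.750947)×(1.621861 - 3.130000)/(-3.750947 - 11.330497)
       = 1.996954
Iteration 3:
  f(1.621861) = -3.750947
  f(1.996954) = -2.018236
  x_4 = 1.996954 - (-2.018236)×(1.996954 - 1.621861)/(-2.018236 - (-3.750947))
       = 2.433858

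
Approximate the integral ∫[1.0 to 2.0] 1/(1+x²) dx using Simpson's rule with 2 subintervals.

f(x) = 1/(1+x²)
a = 1.0, b = 2.0, n = 2
h = (b - a)/n = 0.500000

Simpson's rule: (h/3)[f(x₀) + 4f(x₁) + 2f(x₂) + ... + f(xₙ)]

x_0 = 1.0000, f(x_0) = 0.500000, coefficient = 1
x_1 = 1.5000, f(x_1) = 0.307692, coefficient = 4
x_2 = 2.0000, f(x_2) = 0.200000, coefficient = 1

I ≈ (0.500000/3) × 1.930769 = 0.321795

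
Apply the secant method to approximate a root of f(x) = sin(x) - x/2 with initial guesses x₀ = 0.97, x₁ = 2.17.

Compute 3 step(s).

f(x) = sin(x) - x/2
x₀ = 0.97, x₁ = 2.17

Secant formula: x_{n+1} = x_n - f(x_n)(x_n - x_{n-1})/(f(x_n) - f(x_{n-1}))

Iteration 1:
  f(0.970000) = 0.339886
  f(2.170000) = -0.259215
  x_2 = 2.170000 - (-0.259215)×(2.170000 - 0.970000)/(-0.259215 - 0.339886)
       = 1.650792
Iteration 2:
  f(2.170000) = -0.259215
  f(1.650792) = 0.171406
  x_3 = 1.650792 - 0.171406×(1.650792 - 2.170000)/(0.171406 - (-0.259215))
       = 1.857459
Iteration 3:
  f(1.650792) = 0.171406
  f(1.857459) = 0.030463
  x_4 = 1.857459 - 0.030463×(1.857459 - 1.650792)/(0.030463 - 0.171406)
       = 1.902128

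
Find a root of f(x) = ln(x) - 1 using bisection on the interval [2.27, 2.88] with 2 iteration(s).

f(x) = ln(x) - 1
Initial interval: [2.27, 2.88]

Iteration 1:
  c_1 = (2.270000 + 2.880000)/2 = 2.575000
  f(c_1) = f(2.575000) = -0.054150
  f(a) × f(c) ≥ 0, new interval: [2.575000, 2.880000]
Iteration 2:
  c_2 = (2.575000 + 2.880000)/2 = 2.727500
  f(c_2) = f(2.727500) = 0.003385
  f(a) × f(c) < 0, new interval: [2.575000, 2.727500]

After 2 iteration(s), the approximation is c_2 = 2.727500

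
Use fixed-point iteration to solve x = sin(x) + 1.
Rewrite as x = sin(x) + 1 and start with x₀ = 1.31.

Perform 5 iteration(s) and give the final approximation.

Equation: x = sin(x) + 1
Fixed-point form: x = sin(x) + 1
x₀ = 1.31

x_1 = g(1.310000) = 1.966185
x_2 = g(1.966185) = 1.922847
x_3 = g(1.922847) = 1.938668
x_4 = g(1.938668) = 1.933095
x_5 = g(1.933095) = 1.935085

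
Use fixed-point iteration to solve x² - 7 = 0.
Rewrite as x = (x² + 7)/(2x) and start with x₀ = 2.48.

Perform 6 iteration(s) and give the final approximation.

Equation: x² - 7 = 0
Fixed-point form: x = (x² + 7)/(2x)
x₀ = 2.48

x_1 = g(2.480000) = 2.651290
x_2 = g(2.651290) = 2.645757
x_3 = g(2.645757) = 2.645751
x_4 = g(2.645751) = 2.645751
x_5 = g(2.645751) = 2.645751
x_6 = g(2.645751) = 2.645751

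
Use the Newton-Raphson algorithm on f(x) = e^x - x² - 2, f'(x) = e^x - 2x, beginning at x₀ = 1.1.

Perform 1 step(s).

f(x) = e^x - x² - 2
f'(x) = e^x - 2x
x₀ = 1.1

Newton-Raphson formula: x_{n+1} = x_n - f(x_n)/f'(x_n)

Iteration 1:
  f(1.100000) = -0.205834
  f'(1.100000) = 0.804166
  x_1 = 1.100000 - (-0.205834)/0.804166 = 1.355960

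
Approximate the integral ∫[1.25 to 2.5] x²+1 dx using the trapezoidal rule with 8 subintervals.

f(x) = x²+1
a = 1.25, b = 2.5, n = 8
h = (b - a)/n = 0.156250

Trapezoidal rule: (h/2)[f(x₀) + 2f(x₁) + 2f(x₂) + ... + f(xₙ)]

x_0 = 1.2500, f(x_0) = 2.562500, coefficient = 1
x_1 = 1.4062, f(x_1) = 2.977539, coefficient = 2
x_2 = 1.5625, f(x_2) = 3.441406, coefficient = 2
x_3 = 1.7188, f(x_3) = 3.954102, coefficient = 2
x_4 = 1.8750, f(x_4) = 4.515625, coefficient = 2
x_5 = 2.0312, f(x_5) = 5.125977, coefficient = 2
x_6 = 2.1875, f(x_6) = 5.785156, coefficient = 2
x_7 = 2.3438, f(x_7) = 6.493164, coefficient = 2
x_8 = 2.5000, f(x_8) = 7.250000, coefficient = 1

I ≈ (0.156250/2) × 74.398438 = 5.812378
Exact value: 5.807292
Error: 0.005086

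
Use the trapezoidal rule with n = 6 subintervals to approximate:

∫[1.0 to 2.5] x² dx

f(x) = x²
a = 1.0, b = 2.5, n = 6
h = (b - a)/n = 0.250000

Trapezoidal rule: (h/2)[f(x₀) + 2f(x₁) + 2f(x₂) + ... + f(xₙ)]

x_0 = 1.0000, f(x_0) = 1.000000, coefficient = 1
x_1 = 1.2500, f(x_1) = 1.562500, coefficient = 2
x_2 = 1.5000, f(x_2) = 2.250000, coefficient = 2
x_3 = 1.7500, f(x_3) = 3.062500, coefficient = 2
x_4 = 2.0000, f(x_4) = 4.000000, coefficient = 2
x_5 = 2.2500, f(x_5) = 5.062500, coefficient = 2
x_6 = 2.5000, f(x_6) = 6.250000, coefficient = 1

I ≈ (0.250000/2) × 39.125000 = 4.890625
Exact value: 4.875000
Error: 0.015625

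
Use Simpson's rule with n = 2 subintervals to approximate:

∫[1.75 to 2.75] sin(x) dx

f(x) = sin(x)
a = 1.75, b = 2.75, n = 2
h = (b - a)/n = 0.500000

Simpson's rule: (h/3)[f(x₀) + 4f(x₁) + 2f(x₂) + ... + f(xₙ)]

x_0 = 1.7500, f(x_0) = 0.983986, coefficient = 1
x_1 = 2.2500, f(x_1) = 0.778073, coefficient = 4
x_2 = 2.7500, f(x_2) = 0.381661, coefficient = 1

I ≈ (0.500000/3) × 4.477940 = 0.746323
Exact value: 0.746056
Error: 0.000267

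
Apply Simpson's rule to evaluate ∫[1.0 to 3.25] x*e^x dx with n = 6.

f(x) = x*e^x
a = 1.0, b = 3.25, n = 6
h = (b - a)/n = 0.375000

Simpson's rule: (h/3)[f(x₀) + 4f(x₁) + 2f(x₂) + ... + f(xₙ)]

x_0 = 1.0000, f(x_0) = 2.718282, coefficient = 1
x_1 = 1.3750, f(x_1) = 5.438230, coefficient = 4
x_2 = 1.7500, f(x_2) = 10.070555, coefficient = 2
x_3 = 2.1250, f(x_3) = 17.792407, coefficient = 4
x_4 = 2.5000, f(x_4) = 30.456235, coefficient = 2
x_5 = 2.8750, f(x_5) = 50.960594, coefficient = 4
x_6 = 3.2500, f(x_6) = 83.818605, coefficient = 1

I ≈ (0.375000/3) × 464.355394 = 58.044424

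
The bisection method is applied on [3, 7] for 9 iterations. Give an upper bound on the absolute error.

Bisection error bound: |error| ≤ (b-a)/2^n
|error| ≤ (7 - 3)/2^9 = 4/2^9
|error| ≤ 0.0078125000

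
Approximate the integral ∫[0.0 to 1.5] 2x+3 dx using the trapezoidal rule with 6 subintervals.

f(x) = 2x+3
a = 0.0, b = 1.5, n = 6
h = (b - a)/n = 0.250000

Trapezoidal rule: (h/2)[f(x₀) + 2f(x₁) + 2f(x₂) + ... + f(xₙ)]

x_0 = 0.0000, f(x_0) = 3.000000, coefficient = 1
x_1 = 0.2500, f(x_1) = 3.500000, coefficient = 2
x_2 = 0.5000, f(x_2) = 4.000000, coefficient = 2
x_3 = 0.7500, f(x_3) = 4.500000, coefficient = 2
x_4 = 1.0000, f(x_4) = 5.000000, coefficient = 2
x_5 = 1.2500, f(x_5) = 5.500000, coefficient = 2
x_6 = 1.5000, f(x_6) = 6.000000, coefficient = 1

I ≈ (0.250000/2) × 54.000000 = 6.750000
Exact value: 6.750000
Error: 0.000000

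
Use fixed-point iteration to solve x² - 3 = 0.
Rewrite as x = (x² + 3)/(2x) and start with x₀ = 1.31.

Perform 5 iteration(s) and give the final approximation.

Equation: x² - 3 = 0
Fixed-point form: x = (x² + 3)/(2x)
x₀ = 1.31

x_1 = g(1.310000) = 1.800038
x_2 = g(1.800038) = 1.733335
x_3 = g(1.733335) = 1.732051
x_4 = g(1.732051) = 1.732051
x_5 = g(1.732051) = 1.732051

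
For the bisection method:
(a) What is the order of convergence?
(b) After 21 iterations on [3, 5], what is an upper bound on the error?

(a) Bisection has linear (order 1) convergence; the error is halved each step.

(b) Error bound = (b-a)/2^n = (5 - 3)/2^{21}
    = 2/2^{21}

(a) 1 (linear); (b) error ≤ 9.54e-07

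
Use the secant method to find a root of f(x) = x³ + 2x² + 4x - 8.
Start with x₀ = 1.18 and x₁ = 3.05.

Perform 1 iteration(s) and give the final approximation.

f(x) = x³ + 2x² + 4x - 8
x₀ = 1.18, x₁ = 3.05

Secant formula: x_{n+1} = x_n - f(x_n)(x_n - x_{n-1})/(f(x_n) - f(x_{n-1}))

Iteration 1:
  f(1.180000) = 1.147832
  f(3.050000) = 51.177625
  x_2 = 3.050000 - 51.177625×(3.050000 - 1.180000)/(51.177625 - 1.147832)
       = 1.137097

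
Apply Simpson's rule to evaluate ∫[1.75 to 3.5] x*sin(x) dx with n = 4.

f(x) = x*sin(x)
a = 1.75, b = 3.5, n = 4
h = (b - a)/n = 0.437500

Simpson's rule: (h/3)[f(x₀) + 4f(x₁) + 2f(x₂) + ... + f(xₙ)]

x_0 = 1.7500, f(x_0) = 1.721975, coefficient = 1
x_1 = 2.1875, f(x_1) = 1.784539, coefficient = 4
x_2 = 2.6250, f(x_2) = 1.296541, coefficient = 2
x_3 = 3.0625, f(x_3) = 0.241969, coefficient = 4
x_4 = 3.5000, f(x_4) = -1.227741, coefficient = 1

I ≈ (0.437500/3) × 11.193347 = 1.632363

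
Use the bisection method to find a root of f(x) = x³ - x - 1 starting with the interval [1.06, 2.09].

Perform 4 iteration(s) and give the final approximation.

f(x) = x³ - x - 1
Initial interval: [1.06, 2.09]

Iteration 1:
  c_1 = (1.060000 + 2.090000)/2 = 1.575000
  f(c_1) = f(1.575000) = 1.331984
  f(a) × f(c) < 0, new interval: [1.060000, 1.575000]
Iteration 2:
  c_2 = (1.060000 + 1.575000)/2 = 1.317500
  f(c_2) = f(1.317500) = -0.030575
  f(a) × f(c) ≥ 0, new interval: [1.317500, 1.575000]
Iteration 3:
  c_3 = (1.317500 + 1.575000)/2 = 1.446250
  f(c_3) = f(1.446250) = 0.578783
  f(a) × f(c) < 0, new interval: [1.317500, 1.446250]
Iteration 4:
  c_4 = (1.317500 + 1.446250)/2 = 1.381875
  f(c_4) = f(1.381875) = 0.256924
  f(a) × f(c) < 0, new interval: [1.317500, 1.381875]

After 4 iteration(s), the approximation is c_4 = 1.381875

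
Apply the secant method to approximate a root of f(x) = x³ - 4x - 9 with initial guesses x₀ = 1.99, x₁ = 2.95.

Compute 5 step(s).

f(x) = x³ - 4x - 9
x₀ = 1.99, x₁ = 2.95

Secant formula: x_{n+1} = x_n - f(x_n)(x_n - x_{n-1})/(f(x_n) - f(x_{n-1}))

Iteration 1:
  f(1.990000) = -9.079401
  f(2.950000) = 4.872375
  x_2 = 2.950000 - 4.872375×(2.950000 - 1.990000)/(4.872375 - (-9.079401))
       = 2.614739
Iteration 2:
  f(2.950000) = 4.872375
  f(2.614739) = -1.582344
  x_3 = 2.614739 - (-1.582344)×(2.614739 - 2.950000)/(-1.582344 - 4.872375)
       = 2.696927
Iteration 3:
  f(2.614739) = -1.582344
  f(2.696927) = -0.171838
  x_4 = 2.696927 - (-0.171838)×(2.696927 - 2.614739)/(-0.171838 - (-1.582344))
       = 2.706940
Iteration 4:
  f(2.696927) = -0.171838
  f(2.706940) = 0.007403
  x_5 = 2.706940 - 0.007403×(2.706940 - 2.696927)/(0.007403 - (-0.171838))
       = 2.706526
Iteration 5:
  f(2.706940) = 0.007403
  f(2.706526) = -0.000032
  x_6 = 2.706526 - (-0.000032)×(2.706526 - 2.706940)/(-0.000032 - 0.007403)
       = 2.706528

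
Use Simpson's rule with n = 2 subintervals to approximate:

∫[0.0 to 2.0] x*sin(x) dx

f(x) = x*sin(x)
a = 0.0, b = 2.0, n = 2
h = (b - a)/n = 1.000000

Simpson's rule: (h/3)[f(x₀) + 4f(x₁) + 2f(x₂) + ... + f(xₙ)]

x_0 = 0.0000, f(x_0) = 0.000000, coefficient = 1
x_1 = 1.0000, f(x_1) = 0.841471, coefficient = 4
x_2 = 2.0000, f(x_2) = 1.818595, coefficient = 1

I ≈ (1.000000/3) × 5.184479 = 1.728160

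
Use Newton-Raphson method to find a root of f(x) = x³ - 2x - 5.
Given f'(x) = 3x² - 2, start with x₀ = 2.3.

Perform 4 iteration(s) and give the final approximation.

f(x) = x³ - 2x - 5
f'(x) = 3x² - 2
x₀ = 2.3

Newton-Raphson formula: x_{n+1} = x_n - f(x_n)/f'(x_n)

Iteration 1:
  f(2.300000) = 2.567000
  f'(2.300000) = 13.870000
  x_1 = 2.300000 - 2.567000/13.870000 = 2.114924
Iteration 2:
  f(2.114924) = 0.230006
  f'(2.114924) = 11.418714
  x_2 = 2.114924 - 0.230006/11.418714 = 2.094781
Iteration 3:
  f(2.094781) = 0.002566
  f'(2.094781) = 11.164327
  x_3 = 2.094781 - 0.002566/11.164327 = 2.094552
Iteration 4:
  f(2.094552) = 0.000000
  f'(2.094552) = 11.161438
  x_4 = 2.094552 - 0.000000/11.161438 = 2.094551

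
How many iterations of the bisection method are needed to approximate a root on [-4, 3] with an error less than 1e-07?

We need (b-a)/2^n ≤ 1e-07
(3 - (-4))/2^n ≤ 1e-07
7/2^n ≤ 1e-07
2^n ≥ 70000000
n ≥ log₂(70000000) = 26.06
n ≥ 27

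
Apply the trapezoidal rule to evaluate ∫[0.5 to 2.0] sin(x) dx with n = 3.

f(x) = sin(x)
a = 0.5, b = 2.0, n = 3
h = (b - a)/n = 0.500000

Trapezoidal rule: (h/2)[f(x₀) + 2f(x₁) + 2f(x₂) + ... + f(xₙ)]

x_0 = 0.5000, f(x_0) = 0.479426, coefficient = 1
x_1 = 1.0000, f(x_1) = 0.841471, coefficient = 2
x_2 = 1.5000, f(x_2) = 0.997495, coefficient = 2
x_3 = 2.0000, f(x_3) = 0.909297, coefficient = 1

I ≈ (0.500000/2) × 5.066655 = 1.266664
Exact value: 1.293729
Error: 0.027066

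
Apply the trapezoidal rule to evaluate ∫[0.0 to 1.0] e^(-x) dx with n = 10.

f(x) = e^(-x)
a = 0.0, b = 1.0, n = 10
h = (b - a)/n = 0.100000

Trapezoidal rule: (h/2)[f(x₀) + 2f(x₁) + 2f(x₂) + ... + f(xₙ)]

x_0 = 0.0000, f(x_0) = 1.000000, coefficient = 1
x_1 = 0.1000, f(x_1) = 0.904837, coefficient = 2
x_2 = 0.2000, f(x_2) = 0.818731, coefficient = 2
x_3 = 0.3000, f(x_3) = 0.740818, coefficient = 2
x_4 = 0.4000, f(x_4) = 0.670320, coefficient = 2
x_5 = 0.5000, f(x_5) = 0.606531, coefficient = 2
x_6 = 0.6000, f(x_6) = 0.548812, coefficient = 2
x_7 = 0.7000, f(x_7) = 0.496585, coefficient = 2
x_8 = 0.8000, f(x_8) = 0.449329, coefficient = 2
x_9 = 0.9000, f(x_9) = 0.406570, coefficient = 2
x_10 = 1.0000, f(x_10) = 0.367879, coefficient = 1

I ≈ (0.100000/2) × 12.652945 = 0.632647
Exact value: 0.632121
Error: 0.000527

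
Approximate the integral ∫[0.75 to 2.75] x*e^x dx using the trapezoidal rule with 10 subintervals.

f(x) = x*e^x
a = 0.75, b = 2.75, n = 10
h = (b - a)/n = 0.200000

Trapezoidal rule: (h/2)[f(x₀) + 2f(x₁) + 2f(x₂) + ... + f(xₙ)]

x_0 = 0.7500, f(x_0) = 1.587750, coefficient = 1
x_1 = 0.9500, f(x_1) = 2.456424, coefficient = 2
x_2 = 1.1500, f(x_2) = 3.631922, coefficient = 2
x_3 = 1.3500, f(x_3) = 5.207524, coefficient = 2
x_4 = 1.5500, f(x_4) = 7.302779, coefficient = 2
x_5 = 1.7500, f(x_5) = 10.070555, coefficient = 2
x_6 = 1.9500, f(x_6) = 13.705941, coefficient = 2
x_7 = 2.1500, f(x_7) = 18.457446, coefficient = 2
x_8 = 2.3500, f(x_8) = 24.641089, coefficient = 2
x_9 = 2.5500, f(x_9) = 32.658115, coefficient = 2
x_10 = 2.7500, f(x_10) = 43.017238, coefficient = 1

I ≈ (0.200000/2) × 280.868575 = 28.086858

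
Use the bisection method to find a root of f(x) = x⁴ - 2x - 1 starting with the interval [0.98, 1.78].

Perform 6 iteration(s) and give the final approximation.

f(x) = x⁴ - 2x - 1
Initial interval: [0.98, 1.78]

Iteration 1:
  c_1 = (0.980000 + 1.780000)/2 = 1.380000
  f(c_1) = f(1.380000) = -0.133261
  f(a) × f(c) ≥ 0, new interval: [1.380000, 1.780000]
Iteration 2:
  c_2 = (1.380000 + 1.780000)/2 = 1.580000
  f(c_2) = f(1.580000) = 2.072013
  f(a) × f(c) < 0, new interval: [1.380000, 1.580000]
Iteration 3:
  c_3 = (1.380000 + 1.580000)/2 = 1.480000
  f(c_3) = f(1.480000) = 0.837852
  f(a) × f(c) < 0, new interval: [1.380000, 1.480000]
Iteration 4:
  c_4 = (1.380000 + 1.480000)/2 = 1.430000
  f(c_4) = f(1.430000) = 0.321616
  f(a) × f(c) < 0, new interval: [1.380000, 1.430000]
Iteration 5:
  c_5 = (1.380000 + 1.430000)/2 = 1.405000
  f(c_5) = f(1.405000) = 0.086775
  f(a) × f(c) < 0, new interval: [1.380000, 1.405000]
Iteration 6:
  c_6 = (1.380000 + 1.405000)/2 = 1.392500
  f(c_6) = f(1.392500) = -0.025061
  f(a) × f(c) ≥ 0, new interval: [1.392500, 1.405000]

After 6 iteration(s), the approximation is c_6 = 1.392500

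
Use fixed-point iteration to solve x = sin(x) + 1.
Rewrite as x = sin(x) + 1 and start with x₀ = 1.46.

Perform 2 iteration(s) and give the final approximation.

Equation: x = sin(x) + 1
Fixed-point form: x = sin(x) + 1
x₀ = 1.46

x_1 = g(1.460000) = 1.993868
x_2 = g(1.993868) = 1.911832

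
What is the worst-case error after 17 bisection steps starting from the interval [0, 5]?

Bisection error bound: |error| ≤ (b-a)/2^n
|error| ≤ (5 - 0)/2^17 = 5/2^17
|error| ≤ 0.0000381470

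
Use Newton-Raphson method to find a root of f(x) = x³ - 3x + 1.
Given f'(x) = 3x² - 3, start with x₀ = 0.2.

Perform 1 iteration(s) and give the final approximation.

f(x) = x³ - 3x + 1
f'(x) = 3x² - 3
x₀ = 0.2

Newton-Raphson formula: x_{n+1} = x_n - f(x_n)/f'(x_n)

Iteration 1:
  f(0.200000) = 0.408000
  f'(0.200000) = -2.880000
  x_1 = 0.200000 - 0.408000/(-2.880000) = 0.341667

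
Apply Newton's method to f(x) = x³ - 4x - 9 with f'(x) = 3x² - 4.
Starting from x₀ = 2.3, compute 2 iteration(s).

f(x) = x³ - 4x - 9
f'(x) = 3x² - 4
x₀ = 2.3

Newton-Raphson formula: x_{n+1} = x_n - f(x_n)/f'(x_n)

Iteration 1:
  f(2.300000) = -6.033000
  f'(2.300000) = 11.870000
  x_1 = 2.300000 - (-6.033000)/11.870000 = 2.808256
Iteration 2:
  f(2.808256) = 1.913732
  f'(2.808256) = 19.658907
  x_2 = 2.808256 - 1.913732/19.658907 = 2.710909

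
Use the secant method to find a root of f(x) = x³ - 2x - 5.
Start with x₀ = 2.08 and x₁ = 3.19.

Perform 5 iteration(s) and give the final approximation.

f(x) = x³ - 2x - 5
x₀ = 2.08, x₁ = 3.19

Secant formula: x_{n+1} = x_n - f(x_n)(x_n - x_{n-1})/(f(x_n) - f(x_{n-1}))

Iteration 1:
  f(2.080000) = -0.161088
  f(3.190000) = 21.081759
  x_2 = 3.190000 - 21.081759×(3.190000 - 2.080000)/(21.081759 - (-0.161088))
       = 2.088417
Iteration 2:
  f(3.190000) = 21.081759
  f(2.088417) = -0.068230
  x_3 = 2.088417 - (-0.068230)×(2.088417 - 3.190000)/(-0.068230 - 21.081759)
       = 2.091971
Iteration 3:
  f(2.088417) = -0.068230
  f(2.091971) = -0.028760
  x_4 = 2.091971 - (-0.028760)×(2.091971 - 2.088417)/(-0.028760 - (-0.068230))
       = 2.094560
Iteration 4:
  f(2.091971) = -0.028760
  f(2.094560) = 0.000100
  x_5 = 2.094560 - 0.000100×(2.094560 - 2.091971)/(0.000100 - (-0.028760))
       = 2.094551
Iteration 5:
  f(2.094560) = 0.000100
  f(2.094551) = 0.000000
  x_6 = 2.094551 - 0.000000×(2.094551 - 2.094560)/(0.000000 - 0.000100)
       = 2.094551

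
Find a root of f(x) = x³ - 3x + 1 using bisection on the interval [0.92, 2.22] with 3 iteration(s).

f(x) = x³ - 3x + 1
Initial interval: [0.92, 2.22]

Iteration 1:
  c_1 = (0.920000 + 2.220000)/2 = 1.570000
  f(c_1) = f(1.570000) = 0.159893
  f(a) × f(c) < 0, new interval: [0.920000, 1.570000]
Iteration 2:
  c_2 = (0.920000 + 1.570000)/2 = 1.245000
  f(c_2) = f(1.245000) = -0.805219
  f(a) × f(c) ≥ 0, new interval: [1.245000, 1.570000]
Iteration 3:
  c_3 = (1.245000 + 1.570000)/2 = 1.407500
  f(c_3) = f(1.407500) = -0.434163
  f(a) × f(c) ≥ 0, new interval: [1.407500, 1.570000]

After 3 iteration(s), the approximation is c_3 = 1.407500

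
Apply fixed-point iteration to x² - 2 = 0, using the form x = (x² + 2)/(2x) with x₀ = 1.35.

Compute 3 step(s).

Equation: x² - 2 = 0
Fixed-point form: x = (x² + 2)/(2x)
x₀ = 1.35

x_1 = g(1.350000) = 1.415741
x_2 = g(1.415741) = 1.414214
x_3 = g(1.414214) = 1.414214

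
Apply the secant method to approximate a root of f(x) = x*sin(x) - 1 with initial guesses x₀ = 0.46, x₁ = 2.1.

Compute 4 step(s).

f(x) = x*sin(x) - 1
x₀ = 0.46, x₁ = 2.1

Secant formula: x_{n+1} = x_n - f(x_n)(x_n - x_{n-1})/(f(x_n) - f(x_{n-1}))

Iteration 1:
  f(0.460000) = -0.795784
  f(2.100000) = 0.812740
  x_2 = 2.100000 - 0.812740×(2.100000 - 0.460000)/(0.812740 - (-0.795784))
       = 1.271356
Iteration 2:
  f(2.100000) = 0.812740
  f(1.271356) = 0.214783
  x_3 = 1.271356 - 0.214783×(1.271356 - 2.100000)/(0.214783 - 0.812740)
       = 0.973711
Iteration 3:
  f(1.271356) = 0.214783
  f(0.973711) = -0.194762
  x_4 = 0.973711 - (-0.194762)×(0.973711 - 1.271356)/(-0.194762 - 0.214783)
       = 1.115258
Iteration 4:
  f(0.973711) = -0.194762
  f(1.115258) = 0.001529
  x_5 = 1.115258 - 0.001529×(1.115258 - 0.973711)/(0.001529 - (-0.194762))
       = 1.114156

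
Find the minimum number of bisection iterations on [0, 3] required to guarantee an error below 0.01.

We need (b-a)/2^n ≤ 0.01
(3 - 0)/2^n ≤ 0.01
3/2^n ≤ 0.01
2^n ≥ 300
n ≥ log₂(300) = 8.23
n ≥ 9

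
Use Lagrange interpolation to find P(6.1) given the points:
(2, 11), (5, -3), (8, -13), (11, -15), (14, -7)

Lagrange interpolation formula:
P(x) = Σ yᵢ × Lᵢ(x)
where Lᵢ(x) = Π_{j≠i} (x - xⱼ)/(xᵢ - xⱼ)

L_0(6.1) = (6.1 - 5)/(2 - 5) × (6.1 - 8)/(2 - 8) × (6.1 - 11)/(2 - 11) × (6.1 - 14)/(2 - 14) = -0.041617
L_1(6.1) = (6.1 - 2)/(5 - 2) × (6.1 - 8)/(5 - 8) × (6.1 - 11)/(5 - 11) × (6.1 - 14)/(5 - 14) = 0.620475
L_2(6.1) = (6.1 - 2)/(8 - 2) × (6.1 - 5)/(8 - 5) × (6.1 - 11)/(8 - 11) × (6.1 - 14)/(8 - 14) = 0.538834
L_3(6.1) = (6.1 - 2)/(11 - 2) × (6.1 - 5)/(11 - 5) × (6.1 - 8)/(11 - 8) × (6.1 - 14)/(11 - 14) = -0.139290
L_4(6.1) = (6.1 - 2)/(14 - 2) × (6.1 - 5)/(14 - 5) × (6.1 - 8)/(14 - 8) × (6.1 - 11)/(14 - 11) = 0.021599

P(6.1) = 11×L_0(6.1) + (-3)×L_1(6.1) + (-13)×L_2(6.1) + (-15)×L_3(6.1) + (-7)×L_4(6.1)
P(6.1) = -7.385889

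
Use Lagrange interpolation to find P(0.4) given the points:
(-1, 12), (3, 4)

Lagrange interpolation formula:
P(x) = Σ yᵢ × Lᵢ(x)
where Lᵢ(x) = Π_{j≠i} (x - xⱼ)/(xᵢ - xⱼ)

L_0(0.4) = (0.4 - 3)/(-1 - 3) = 0.650000
L_1(0.4) = (0.4 - (-1))/(3 - (-1)) = 0.350000

P(0.4) = 12×L_0(0.4) + 4×L_1(0.4)
P(0.4) = 9.200000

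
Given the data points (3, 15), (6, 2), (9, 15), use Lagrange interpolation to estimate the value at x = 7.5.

Lagrange interpolation formula:
P(x) = Σ yᵢ × Lᵢ(x)
where Lᵢ(x) = Π_{j≠i} (x - xⱼ)/(xᵢ - xⱼ)

L_0(7.5) = (7.5 - 6)/(3 - 6) × (7.5 - 9)/(3 - 9) = -0.125000
L_1(7.5) = (7.5 - 3)/(6 - 3) × (7.5 - 9)/(6 - 9) = 0.750000
L_2(7.5) = (7.5 - 3)/(9 - 3) × (7.5 - 6)/(9 - 6) = 0.375000

P(7.5) = 15×L_0(7.5) + 2×L_1(7.5) + 15×L_2(7.5)
P(7.5) = 5.250000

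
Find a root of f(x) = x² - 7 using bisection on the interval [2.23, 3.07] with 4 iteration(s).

f(x) = x² - 7
Initial interval: [2.23, 3.07]

Iteration 1:
  c_1 = (2.230000 + 3.070000)/2 = 2.650000
  f(c_1) = f(2.650000) = 0.022500
  f(a) × f(c) < 0, new interval: [2.230000, 2.650000]
Iteration 2:
  c_2 = (2.230000 + 2.650000)/2 = 2.440000
  f(c_2) = f(2.440000) = -1.046400
  f(a) × f(c) ≥ 0, new interval: [2.440000, 2.650000]
Iteration 3:
  c_3 = (2.440000 + 2.650000)/2 = 2.545000
  f(c_3) = f(2.545000) = -0.522975
  f(a) × f(c) ≥ 0, new interval: [2.545000, 2.650000]
Iteration 4:
  c_4 = (2.545000 + 2.650000)/2 = 2.597500
  f(c_4) = f(2.597500) = -0.252994
  f(a) × f(c) ≥ 0, new interval: [2.597500, 2.650000]

After 4 iteration(s), the approximation is c_4 = 2.597500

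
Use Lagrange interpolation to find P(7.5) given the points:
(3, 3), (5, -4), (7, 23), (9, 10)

Lagrange interpolation formula:
P(x) = Σ yᵢ × Lᵢ(x)
where Lᵢ(x) = Π_{j≠i} (x - xⱼ)/(xᵢ - xⱼ)

L_0(7.5) = (7.5 - 5)/(3 - 5) × (7.5 - 7)/(3 - 7) × (7.5 - 9)/(3 - 9) = 0.039062
L_1(7.5) = (7.5 - 3)/(5 - 3) × (7.5 - 7)/(5 - 7) × (7.5 - 9)/(5 - 9) = -0.210938
L_2(7.5) = (7.5 - 3)/(7 - 3) × (7.5 - 5)/(7 - 5) × (7.5 - 9)/(7 - 9) = 1.054688
L_3(7.5) = (7.5 - 3)/(9 - 3) × (7.5 - 5)/(9 - 5) × (7.5 - 7)/(9 - 7) = 0.117188

P(7.5) = 3×L_0(7.5) + (-4)×L_1(7.5) + 23×L_2(7.5) + 10×L_3(7.5)
P(7.5) = 26.390625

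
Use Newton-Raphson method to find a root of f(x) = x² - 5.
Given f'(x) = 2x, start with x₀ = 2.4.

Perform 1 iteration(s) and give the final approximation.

f(x) = x² - 5
f'(x) = 2x
x₀ = 2.4

Newton-Raphson formula: x_{n+1} = x_n - f(x_n)/f'(x_n)

Iteration 1:
  f(2.400000) = 0.760000
  f'(2.400000) = 4.800000
  x_1 = 2.400000 - 0.760000/4.800000 = 2.241667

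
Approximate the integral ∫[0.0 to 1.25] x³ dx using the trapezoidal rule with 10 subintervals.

f(x) = x³
a = 0.0, b = 1.25, n = 10
h = (b - a)/n = 0.125000

Trapezoidal rule: (h/2)[f(x₀) + 2f(x₁) + 2f(x₂) + ... + f(xₙ)]

x_0 = 0.0000, f(x_0) = 0.000000, coefficient = 1
x_1 = 0.1250, f(x_1) = 0.001953, coefficient = 2
x_2 = 0.2500, f(x_2) = 0.015625, coefficient = 2
x_3 = 0.3750, f(x_3) = 0.052734, coefficient = 2
x_4 = 0.5000, f(x_4) = 0.125000, coefficient = 2
x_5 = 0.6250, f(x_5) = 0.244141, coefficient = 2
x_6 = 0.7500, f(x_6) = 0.421875, coefficient = 2
x_7 = 0.8750, f(x_7) = 0.669922, coefficient = 2
x_8 = 1.0000, f(x_8) = 1.000000, coefficient = 2
x_9 = 1.1250, f(x_9) = 1.423828, coefficient = 2
x_10 = 1.2500, f(x_10) = 1.953125, coefficient = 1

I ≈ (0.125000/2) × 9.863281 = 0.616455
Exact value: 0.610352
Error: 0.006104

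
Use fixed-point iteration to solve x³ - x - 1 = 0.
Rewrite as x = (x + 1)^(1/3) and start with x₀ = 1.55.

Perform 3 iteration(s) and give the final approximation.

Equation: x³ - x - 1 = 0
Fixed-point form: x = (x + 1)^(1/3)
x₀ = 1.55

x_1 = g(1.550000) = 1.366197
x_2 = g(1.366197) = 1.332550
x_3 = g(1.332550) = 1.326204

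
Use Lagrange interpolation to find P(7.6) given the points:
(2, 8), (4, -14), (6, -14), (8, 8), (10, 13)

Lagrange interpolation formula:
P(x) = Σ yᵢ × Lᵢ(x)
where Lᵢ(x) = Π_{j≠i} (x - xⱼ)/(xᵢ - xⱼ)

L_0(7.6) = (7.6 - 4)/(2 - 4) × (7.6 - 6)/(2 - 6) × (7.6 - 8)/(2 - 8) × (7.6 - 10)/(2 - 10) = 0.014400
L_1(7.6) = (7.6 - 2)/(4 - 2) × (7.6 - 6)/(4 - 6) × (7.6 - 8)/(4 - 8) × (7.6 - 10)/(4 - 10) = -0.089600
L_2(7.6) = (7.6 - 2)/(6 - 2) × (7.6 - 4)/(6 - 4) × (7.6 - 8)/(6 - 8) × (7.6 - 10)/(6 - 10) = 0.302400
L_3(7.6) = (7.6 - 2)/(8 - 2) × (7.6 - 4)/(8 - 4) × (7.6 - 6)/(8 - 6) × (7.6 - 10)/(8 - 10) = 0.806400
L_4(7.6) = (7.6 - 2)/(10 - 2) × (7.6 - 4)/(10 - 4) × (7.6 - 6)/(10 - 6) × (7.6 - 8)/(10 - 8) = -0.033600

P(7.6) = 8×L_0(7.6) + (-14)×L_1(7.6) + (-14)×L_2(7.6) + 8×L_3(7.6) + 13×L_4(7.6)
P(7.6) = 3.150400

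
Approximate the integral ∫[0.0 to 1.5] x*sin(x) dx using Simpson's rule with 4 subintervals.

f(x) = x*sin(x)
a = 0.0, b = 1.5, n = 4
h = (b - a)/n = 0.375000

Simpson's rule: (h/3)[f(x₀) + 4f(x₁) + 2f(x₂) + ... + f(xₙ)]

x_0 = 0.0000, f(x_0) = 0.000000, coefficient = 1
x_1 = 0.3750, f(x_1) = 0.137352, coefficient = 4
x_2 = 0.7500, f(x_2) = 0.511229, coefficient = 2
x_3 = 1.1250, f(x_3) = 1.015051, coefficient = 4
x_4 = 1.5000, f(x_4) = 1.496242, coefficient = 1

I ≈ (0.375000/3) × 7.128314 = 0.891039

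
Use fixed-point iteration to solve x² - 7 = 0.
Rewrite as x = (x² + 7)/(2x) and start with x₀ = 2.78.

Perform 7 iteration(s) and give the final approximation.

Equation: x² - 7 = 0
Fixed-point form: x = (x² + 7)/(2x)
x₀ = 2.78

x_1 = g(2.780000) = 2.648993
x_2 = g(2.648993) = 2.645753
x_3 = g(2.645753) = 2.645751
x_4 = g(2.645751) = 2.645751
x_5 = g(2.645751) = 2.645751
x_6 = g(2.645751) = 2.645751
x_7 = g(2.645751) = 2.645751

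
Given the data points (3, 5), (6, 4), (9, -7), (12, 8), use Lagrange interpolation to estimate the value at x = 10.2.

Lagrange interpolation formula:
P(x) = Σ yᵢ × Lᵢ(x)
where Lᵢ(x) = Π_{j≠i} (x - xⱼ)/(xᵢ - xⱼ)

L_0(10.2) = (10.2 - 6)/(3 - 6) × (10.2 - 9)/(3 - 9) × (10.2 - 12)/(3 - 12) = 0.056000
L_1(10.2) = (10.2 - 3)/(6 - 3) × (10.2 - 9)/(6 - 9) × (10.2 - 12)/(6 - 12) = -0.288000
L_2(10.2) = (10.2 - 3)/(9 - 3) × (10.2 - 6)/(9 - 6) × (10.2 - 12)/(9 - 12) = 1.008000
L_3(10.2) = (10.2 - 3)/(12 - 3) × (10.2 - 6)/(12 - 6) × (10.2 - 9)/(12 - 9) = 0.224000

P(10.2) = 5×L_0(10.2) + 4×L_1(10.2) + (-7)×L_2(10.2) + 8×L_3(10.2)
P(10.2) = -6.136000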